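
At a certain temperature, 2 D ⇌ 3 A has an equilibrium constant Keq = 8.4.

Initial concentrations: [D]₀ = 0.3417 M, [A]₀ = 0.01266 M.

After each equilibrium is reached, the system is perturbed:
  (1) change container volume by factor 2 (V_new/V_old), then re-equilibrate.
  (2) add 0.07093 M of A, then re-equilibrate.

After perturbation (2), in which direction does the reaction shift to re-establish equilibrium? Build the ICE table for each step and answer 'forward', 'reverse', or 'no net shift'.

Q₀ = 1.7378e-05 vs Keq = 8.4 ⇒ Q<K, forward
Step 1:
                  D         A
  Initial    0.3417   0.01266
  Change    -0.2557    0.3835
  Equil     0.08603    0.3962
  solve Keq expr → x = 0.1278; check Q = 8.4
Then change container volume by factor 2 (V_new/V_old).
Step 2:
                  D         A
  Initial   0.04302    0.1981
  Change  -0.009322   0.01398
  Equil     0.03369    0.2121
  solve Keq expr → x = 0.004661; check Q = 8.4
Then add 0.07093 M of A.
Step 3:
                  D         A
  Initial   0.03369     0.283
  Change    0.01298  -0.01947
  Equil     0.04668    0.2635
  solve Keq expr → x = -0.00649; check Q = 8.4

Direction: reverse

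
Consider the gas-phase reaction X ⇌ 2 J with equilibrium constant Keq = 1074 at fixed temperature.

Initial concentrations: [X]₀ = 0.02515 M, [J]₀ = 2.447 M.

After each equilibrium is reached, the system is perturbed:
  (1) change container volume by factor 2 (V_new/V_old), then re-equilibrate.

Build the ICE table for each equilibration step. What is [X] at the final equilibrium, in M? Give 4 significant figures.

[X]_eq = 0.001445 M

Q₀ = 238.1 vs Keq = 1074 ⇒ Q<K, forward
Step 1:
                  X         J
  I         0.02515     2.447
  C         -0.0194   0.03879
  E        0.005753     2.486
  solve Keq expr → x = 0.0194; check Q = 1074
Then change container volume by factor 2 (V_new/V_old).
Step 2:
                  X         J
  I        0.002877     1.243
  C       -0.001432  0.002863
  E        0.001445     1.246
  solve Keq expr → x = 0.001432; check Q = 1074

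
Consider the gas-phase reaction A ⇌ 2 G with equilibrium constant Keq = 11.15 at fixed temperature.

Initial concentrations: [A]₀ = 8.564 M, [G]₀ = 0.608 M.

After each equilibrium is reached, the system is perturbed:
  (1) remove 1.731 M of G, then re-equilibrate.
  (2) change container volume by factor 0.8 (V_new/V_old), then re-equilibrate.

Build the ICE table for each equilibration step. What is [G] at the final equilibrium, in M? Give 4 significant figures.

Q₀ = 0.04316 vs Keq = 11.15 ⇒ Q<K, forward
Step 1:
                   A          G
  Initial      8.564      0.608
  Change      -3.466      6.932
  Equil        5.098       7.54
  solve Keq expr → x = 3.466; check Q = 11.15
Then remove 1.731 M of G.
Step 2:
                   A          G
  Initial      5.098      5.809
  Change     -0.6263      1.253
  Equil        4.472      7.061
  solve Keq expr → x = 0.6263; check Q = 11.15
Then change container volume by factor 0.8 (V_new/V_old).
Step 3:
                   A          G
  Initial       5.59      8.827
  Change      0.3457    -0.6914
  Equil        5.936      8.135
  solve Keq expr → x = -0.3457; check Q = 11.15

[G]_eq = 8.135 M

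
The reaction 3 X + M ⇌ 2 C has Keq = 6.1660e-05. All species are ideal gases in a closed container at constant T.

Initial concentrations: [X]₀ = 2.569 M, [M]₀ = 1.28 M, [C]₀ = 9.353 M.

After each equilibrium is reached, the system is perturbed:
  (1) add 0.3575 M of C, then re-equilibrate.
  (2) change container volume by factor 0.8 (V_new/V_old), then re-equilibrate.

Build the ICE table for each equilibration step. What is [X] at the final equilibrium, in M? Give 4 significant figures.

Q₀ = 4.031 vs Keq = 6.1660e-05 ⇒ Q>K, reverse
Step 1:
                  X         M         C
  I           2.569      1.28     9.353
  C           12.44     4.145     -8.29
  E              15     5.425     1.063
  solve Keq expr → x = -4.145; check Q = 6.1660e-05
Then add 0.3575 M of C.
Step 2:
                  X         M         C
  I              15     5.425      1.42
  C          0.4427    0.1476   -0.2951
  E           15.45     5.573     1.125
  solve Keq expr → x = -0.1476; check Q = 6.1660e-05
Then change container volume by factor 0.8 (V_new/V_old).
Step 3:
                  X         M         C
  I           19.31     6.966     1.407
  C         -0.4169    -0.139     0.278
  E           18.89     6.827     1.685
  solve Keq expr → x = 0.139; check Q = 6.1660e-05

[X]_eq = 18.89 M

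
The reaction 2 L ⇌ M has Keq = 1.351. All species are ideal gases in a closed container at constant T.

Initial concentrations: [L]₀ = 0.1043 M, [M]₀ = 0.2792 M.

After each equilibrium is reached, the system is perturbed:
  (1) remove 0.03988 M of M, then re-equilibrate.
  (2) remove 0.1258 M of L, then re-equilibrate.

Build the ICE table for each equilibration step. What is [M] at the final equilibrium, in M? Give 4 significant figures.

[M]_eq = 0.09558 M

Q₀ = 25.67 vs Keq = 1.351 ⇒ Q>K, reverse
Step 1:
                    L           M
  init         0.1043      0.2792
  Δ            0.2393     -0.1197
  eq           0.3436      0.1595
  solve Keq expr → x = -0.1197; check Q = 1.351
Then remove 0.03988 M of M.
Step 2:
                    L           M
  init         0.3436      0.1197
  Δ           -0.0287     0.01435
  eq           0.3149       0.134
  solve Keq expr → x = 0.01435; check Q = 1.351
Then remove 0.1258 M of L.
Step 3:
                    L           M
  init         0.1891       0.134
  Δ           0.07684    -0.03842
  eq            0.266     0.09558
  solve Keq expr → x = -0.03842; check Q = 1.351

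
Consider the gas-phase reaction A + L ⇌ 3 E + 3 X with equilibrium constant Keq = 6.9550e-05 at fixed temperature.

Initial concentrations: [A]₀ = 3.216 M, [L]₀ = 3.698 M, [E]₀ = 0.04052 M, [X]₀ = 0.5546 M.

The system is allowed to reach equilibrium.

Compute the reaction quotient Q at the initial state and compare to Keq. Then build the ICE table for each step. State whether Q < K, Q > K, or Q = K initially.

Q₀ = 9.5426e-07 vs Keq = 6.9550e-05 ⇒ Q<K, forward
Step 1:
                    A           L           E           X
  init          3.216       3.698     0.04052      0.5546
  Δ          -0.03386    -0.03386      0.1016      0.1016
  eq            3.182       3.664      0.1421      0.6562
  solve Keq expr → x = 0.03386; check Q = 6.9550e-05

Q₀ = 9.5426e-07; Q < K (proceeds forward)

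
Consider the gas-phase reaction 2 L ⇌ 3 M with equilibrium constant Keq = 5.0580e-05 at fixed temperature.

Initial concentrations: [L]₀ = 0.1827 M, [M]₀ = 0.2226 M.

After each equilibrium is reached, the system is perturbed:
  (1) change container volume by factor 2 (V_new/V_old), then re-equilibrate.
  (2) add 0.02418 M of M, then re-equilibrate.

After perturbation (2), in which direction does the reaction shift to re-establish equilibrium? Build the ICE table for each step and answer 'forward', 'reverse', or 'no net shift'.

Q₀ = 0.3304 vs Keq = 5.0580e-05 ⇒ Q>K, reverse
Step 1:
                  L         M
  init       0.1827    0.2226
  Δ          0.1369   -0.2053
  eq         0.3196   0.01729
  solve Keq expr → x = -0.06844; check Q = 5.0580e-05
Then change container volume by factor 2 (V_new/V_old).
Step 2:
                  L         M
  init       0.1598  0.008643
  Δ       -0.001454   0.00218
  eq         0.1583   0.01082
  solve Keq expr → x = 7.2681e-04; check Q = 5.0580e-05
Then add 0.02418 M of M.
Step 3:
                  L         M
  init       0.1583     0.035
  Δ         0.01565  -0.02348
  eq          0.174   0.01153
  solve Keq expr → x = -0.007826; check Q = 5.0580e-05

Direction: reverse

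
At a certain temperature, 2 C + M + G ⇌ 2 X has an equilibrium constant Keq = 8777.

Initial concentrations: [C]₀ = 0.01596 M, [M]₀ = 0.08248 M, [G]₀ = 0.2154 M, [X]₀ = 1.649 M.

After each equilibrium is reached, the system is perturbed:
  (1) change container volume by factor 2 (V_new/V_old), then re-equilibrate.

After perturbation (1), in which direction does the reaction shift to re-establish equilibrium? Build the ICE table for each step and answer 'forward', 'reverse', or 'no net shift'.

Direction: reverse

Q₀ = 6.0087e+05 vs Keq = 8777 ⇒ Q>K, reverse
Step 1:
                    C           M           G           X
  I           0.01596     0.08248      0.2154       1.649
  C           0.07906     0.03953     0.03953    -0.07906
  E           0.09502       0.122      0.2549        1.57
  solve Keq expr → x = -0.03953; check Q = 8777
Then change container volume by factor 2 (V_new/V_old).
Step 2:
                    C           M           G           X
  I           0.04751       0.061      0.1275       0.785
  C           0.02996     0.01498     0.01498    -0.02996
  E           0.07747     0.07598      0.1424       0.755
  solve Keq expr → x = -0.01498; check Q = 8777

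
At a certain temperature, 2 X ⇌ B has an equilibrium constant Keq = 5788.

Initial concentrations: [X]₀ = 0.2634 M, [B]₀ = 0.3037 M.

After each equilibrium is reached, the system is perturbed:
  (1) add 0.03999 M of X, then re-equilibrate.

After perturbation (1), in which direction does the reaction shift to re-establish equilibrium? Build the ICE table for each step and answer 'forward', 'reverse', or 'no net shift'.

Q₀ = 4.377 vs Keq = 5788 ⇒ Q<K, forward
Step 1:
                  X         B
  init       0.2634    0.3037
  Δ         -0.2548    0.1274
  eq        0.00863    0.4311
  solve Keq expr → x = 0.1274; check Q = 5788
Then add 0.03999 M of X.
Step 2:
                  X         B
  init      0.04862    0.4311
  Δ        -0.03979    0.0199
  eq       0.008827     0.451
  solve Keq expr → x = 0.0199; check Q = 5788

Direction: forward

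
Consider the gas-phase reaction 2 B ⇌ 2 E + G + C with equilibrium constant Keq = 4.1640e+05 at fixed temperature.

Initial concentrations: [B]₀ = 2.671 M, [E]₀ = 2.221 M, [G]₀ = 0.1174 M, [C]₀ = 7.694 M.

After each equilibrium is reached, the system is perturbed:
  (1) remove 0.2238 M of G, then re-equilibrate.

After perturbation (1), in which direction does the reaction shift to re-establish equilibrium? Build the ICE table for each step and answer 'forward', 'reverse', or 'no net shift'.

Direction: forward

Q₀ = 0.6246 vs Keq = 4.1640e+05 ⇒ Q<K, forward
Step 1:
                   B          E          G          C
  Initial      2.671      2.221     0.1174      7.694
  Change      -2.644      2.644      1.322      1.322
  Equil      0.02716      4.865      1.439      9.016
  solve Keq expr → x = 1.322; check Q = 4.1640e+05
Then remove 0.2238 M of G.
Step 2:
                   B          E          G          C
  Initial    0.02716      4.865      1.216      9.016
  Change   -0.002177   0.002177   0.001088   0.001088
  Equil      0.02498      4.867      1.217      9.017
  solve Keq expr → x = 0.001088; check Q = 4.1640e+05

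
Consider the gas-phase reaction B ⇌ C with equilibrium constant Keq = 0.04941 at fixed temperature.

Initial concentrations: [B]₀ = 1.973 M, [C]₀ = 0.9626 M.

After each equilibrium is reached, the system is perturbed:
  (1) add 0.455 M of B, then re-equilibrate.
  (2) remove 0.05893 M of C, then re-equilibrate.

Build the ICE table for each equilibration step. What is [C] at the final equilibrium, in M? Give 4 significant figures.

[C]_eq = 0.1569 M

Q₀ = 0.4879 vs Keq = 0.04941 ⇒ Q>K, reverse
Step 1:
                    B           C
  Initial       1.973      0.9626
  Change       0.8244     -0.8244
  Equil         2.797      0.1382
  solve Keq expr → x = -0.8244; check Q = 0.04941
Then add 0.455 M of B.
Step 2:
                    B           C
  Initial       3.252      0.1382
  Change     -0.02142     0.02142
  Equil         3.231      0.1596
  solve Keq expr → x = 0.02142; check Q = 0.04941
Then remove 0.05893 M of C.
Step 3:
                    B           C
  Initial       3.231      0.1007
  Change     -0.05616     0.05616
  Equil         3.175      0.1569
  solve Keq expr → x = 0.05616; check Q = 0.04941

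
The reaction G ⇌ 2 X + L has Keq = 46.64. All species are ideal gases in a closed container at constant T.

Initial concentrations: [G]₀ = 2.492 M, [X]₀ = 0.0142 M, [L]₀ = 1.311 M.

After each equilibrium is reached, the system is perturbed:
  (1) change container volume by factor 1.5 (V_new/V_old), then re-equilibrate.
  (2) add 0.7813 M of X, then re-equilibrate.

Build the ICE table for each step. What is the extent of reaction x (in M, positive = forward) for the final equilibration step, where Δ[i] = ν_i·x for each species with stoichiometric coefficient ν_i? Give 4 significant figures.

x = -0.1219 M

Q₀ = 1.0608e-04 vs Keq = 46.64 ⇒ Q<K, forward
Step 1:
                   G          X          L
  Initial      2.492     0.0142      1.311
  Change      -1.718      3.437      1.718
  Equil       0.7736      3.451      3.029
  solve Keq expr → x = 1.718; check Q = 46.64
Then change container volume by factor 1.5 (V_new/V_old).
Step 2:
                   G          X          L
  Initial     0.5157      2.301       2.02
  Change     -0.1811     0.3622     0.1811
  Equil       0.3346      2.663      2.201
  solve Keq expr → x = 0.1811; check Q = 46.64
Then add 0.7813 M of X.
Step 3:
                   G          X          L
  Initial     0.3346      3.444      2.201
  Change      0.1219    -0.2438    -0.1219
  Equil       0.4565        3.2      2.079
  solve Keq expr → x = -0.1219; check Q = 46.64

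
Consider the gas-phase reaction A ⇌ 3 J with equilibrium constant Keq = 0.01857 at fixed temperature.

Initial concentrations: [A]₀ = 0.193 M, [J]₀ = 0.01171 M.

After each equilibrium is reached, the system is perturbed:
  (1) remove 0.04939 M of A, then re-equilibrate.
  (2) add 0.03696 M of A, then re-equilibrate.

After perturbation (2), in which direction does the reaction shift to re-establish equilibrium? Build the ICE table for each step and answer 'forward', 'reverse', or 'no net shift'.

Q₀ = 8.3198e-06 vs Keq = 0.01857 ⇒ Q<K, forward
Step 1:
                    A           J
  Initial       0.193     0.01171
  Change       -0.043       0.129
  Equil          0.15      0.1407
  solve Keq expr → x = 0.043; check Q = 0.01857
Then remove 0.04939 M of A.
Step 2:
                    A           J
  Initial      0.1006      0.1407
  Change     0.005156    -0.01547
  Equil        0.1058      0.1252
  solve Keq expr → x = -0.005156; check Q = 0.01857
Then add 0.03696 M of A.
Step 3:
                    A           J
  Initial      0.1427      0.1252
  Change    -0.003955     0.01187
  Equil        0.1388      0.1371
  solve Keq expr → x = 0.003955; check Q = 0.01857

Direction: forward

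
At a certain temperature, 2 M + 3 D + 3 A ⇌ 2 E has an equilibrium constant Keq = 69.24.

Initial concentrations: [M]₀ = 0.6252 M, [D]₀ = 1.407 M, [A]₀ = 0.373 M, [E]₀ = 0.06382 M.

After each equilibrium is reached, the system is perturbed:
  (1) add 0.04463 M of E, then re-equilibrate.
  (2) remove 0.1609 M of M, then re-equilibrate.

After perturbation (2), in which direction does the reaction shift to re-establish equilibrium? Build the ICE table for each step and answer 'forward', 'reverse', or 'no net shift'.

Direction: reverse

Q₀ = 0.07209 vs Keq = 69.24 ⇒ Q<K, forward
Step 1:
                   M          D          A          E
  Initial     0.6252      1.407      0.373    0.06382
  Change     -0.1622    -0.2433    -0.2433     0.1622
  Equil        0.463      1.164     0.1297      0.226
  solve Keq expr → x = 0.08109; check Q = 69.24
Then add 0.04463 M of E.
Step 2:
                   M          D          A          E
  Initial      0.463      1.164     0.1297     0.2706
  Change    0.007368    0.01105    0.01105  -0.007368
  Equil       0.4704      1.175     0.1408     0.2633
  solve Keq expr → x = -0.003684; check Q = 69.24
Then remove 0.1609 M of M.
Step 3:
                   M          D          A          E
  Initial     0.3095      1.175     0.1408     0.2633
  Change     0.01773     0.0266     0.0266   -0.01773
  Equil       0.3272      1.201     0.1674     0.2455
  solve Keq expr → x = -0.008867; check Q = 69.24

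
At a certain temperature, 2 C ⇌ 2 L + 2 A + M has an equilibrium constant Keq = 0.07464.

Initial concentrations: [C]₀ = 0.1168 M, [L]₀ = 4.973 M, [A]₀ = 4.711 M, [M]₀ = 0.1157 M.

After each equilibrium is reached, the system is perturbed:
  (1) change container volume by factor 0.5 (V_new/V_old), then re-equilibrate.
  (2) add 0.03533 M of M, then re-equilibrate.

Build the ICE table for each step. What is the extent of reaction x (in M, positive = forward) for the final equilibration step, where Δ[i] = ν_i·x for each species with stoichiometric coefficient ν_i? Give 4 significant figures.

Q₀ = 4655 vs Keq = 0.07464 ⇒ Q>K, reverse
Step 1:
                  C         L         A         M
  init       0.1168     4.973     4.711    0.1157
  Δ          0.2314   -0.2314   -0.2314   -0.1157
  eq         0.3482     4.742      4.48 2.0053e-05
  solve Keq expr → x = -0.1157; check Q = 0.07464
Then change container volume by factor 0.5 (V_new/V_old).
Step 2:
                  C         L         A         M
  init       0.6963     9.483     8.959 4.0107e-05
  Δ       7.0184e-05 -7.0184e-05 -7.0184e-05 -3.5092e-05
  eq         0.6964     9.483     8.959 5.0145e-06
  solve Keq expr → x = -3.5092e-05; check Q = 0.07464
Then add 0.03533 M of M.
Step 3:
                  C         L         A         M
  init       0.6964     9.483     8.959   0.03534
  Δ         0.07066  -0.07066  -0.07066  -0.03533
  eq          0.767     9.413     8.889 6.2739e-06
  solve Keq expr → x = -0.03533; check Q = 0.07464

x = -0.03533 M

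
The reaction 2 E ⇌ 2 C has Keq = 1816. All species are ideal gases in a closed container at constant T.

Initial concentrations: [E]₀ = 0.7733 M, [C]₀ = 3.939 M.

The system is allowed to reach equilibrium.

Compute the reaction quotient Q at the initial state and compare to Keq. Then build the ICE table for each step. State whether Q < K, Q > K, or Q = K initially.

Q₀ = 25.95; Q < K (proceeds forward)

Q₀ = 25.95 vs Keq = 1816 ⇒ Q<K, forward
Step 1:
                   E          C
  init        0.7733      3.939
  Δ          -0.6653     0.6653
  eq           0.108      4.604
  solve Keq expr → x = 0.3326; check Q = 1816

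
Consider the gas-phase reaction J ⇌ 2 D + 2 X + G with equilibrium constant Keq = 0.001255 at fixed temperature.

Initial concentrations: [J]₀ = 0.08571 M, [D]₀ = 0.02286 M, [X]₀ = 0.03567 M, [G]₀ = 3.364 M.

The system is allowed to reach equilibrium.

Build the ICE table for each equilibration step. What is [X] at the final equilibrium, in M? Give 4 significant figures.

[X]_eq = 0.0768 M

Q₀ = 2.6097e-05 vs Keq = 0.001255 ⇒ Q<K, forward
Step 1:
                  J         D         X         G
  init      0.08571   0.02286   0.03567     3.364
  Δ        -0.02057   0.04113   0.04113   0.02057
  eq        0.06514   0.06399    0.0768     3.385
  solve Keq expr → x = 0.02057; check Q = 0.001255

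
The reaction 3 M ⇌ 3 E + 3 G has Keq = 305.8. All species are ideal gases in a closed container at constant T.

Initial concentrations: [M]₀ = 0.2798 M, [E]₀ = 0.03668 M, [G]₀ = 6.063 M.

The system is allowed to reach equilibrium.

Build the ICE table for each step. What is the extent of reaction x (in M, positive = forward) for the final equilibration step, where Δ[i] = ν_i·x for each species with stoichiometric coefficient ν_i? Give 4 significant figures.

x = 0.04275 M

Q₀ = 0.5021 vs Keq = 305.8 ⇒ Q<K, forward
Step 1:
                    M           E           G
  I            0.2798     0.03668       6.063
  C           -0.1282      0.1282      0.1282
  E            0.1516      0.1649       6.191
  solve Keq expr → x = 0.04275; check Q = 305.8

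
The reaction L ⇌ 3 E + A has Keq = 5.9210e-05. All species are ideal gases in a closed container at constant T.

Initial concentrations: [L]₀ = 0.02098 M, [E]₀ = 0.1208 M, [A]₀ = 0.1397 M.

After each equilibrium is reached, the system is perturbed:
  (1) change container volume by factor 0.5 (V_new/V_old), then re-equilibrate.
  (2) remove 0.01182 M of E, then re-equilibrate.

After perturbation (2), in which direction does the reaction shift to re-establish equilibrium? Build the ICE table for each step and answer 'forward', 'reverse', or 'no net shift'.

Direction: forward

Q₀ = 0.01174 vs Keq = 5.9210e-05 ⇒ Q>K, reverse
Step 1:
                    L           E           A
  init        0.02098      0.1208      0.1397
  Δ           0.03019    -0.09056    -0.03019
  eq          0.05117     0.03024      0.1095
  solve Keq expr → x = -0.03019; check Q = 5.9210e-05
Then change container volume by factor 0.5 (V_new/V_old).
Step 2:
                    L           E           A
  init         0.1023     0.06049       0.219
  Δ          0.009618    -0.02885   -0.009618
  eq           0.1119     0.03163      0.2094
  solve Keq expr → x = -0.009618; check Q = 5.9210e-05
Then remove 0.01182 M of E.
Step 3:
                    L           E           A
  init         0.1119     0.01981      0.2094
  Δ         -0.003759     0.01128    0.003759
  eq           0.1082     0.03109      0.2132
  solve Keq expr → x = 0.003759; check Q = 5.9210e-05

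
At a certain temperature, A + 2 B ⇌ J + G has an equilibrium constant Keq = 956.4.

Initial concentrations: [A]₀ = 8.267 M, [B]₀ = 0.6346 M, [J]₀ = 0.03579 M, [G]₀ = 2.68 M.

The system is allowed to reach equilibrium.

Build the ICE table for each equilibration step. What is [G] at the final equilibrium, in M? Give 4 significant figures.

Q₀ = 0.02881 vs Keq = 956.4 ⇒ Q<K, forward
Step 1:
                    A           B           J           G
  init          8.267      0.6346     0.03579        2.68
  Δ           -0.3115     -0.6229      0.3115      0.3115
  eq            7.956     0.01168      0.3472       2.991
  solve Keq expr → x = 0.3115; check Q = 956.4

[G]_eq = 2.991 M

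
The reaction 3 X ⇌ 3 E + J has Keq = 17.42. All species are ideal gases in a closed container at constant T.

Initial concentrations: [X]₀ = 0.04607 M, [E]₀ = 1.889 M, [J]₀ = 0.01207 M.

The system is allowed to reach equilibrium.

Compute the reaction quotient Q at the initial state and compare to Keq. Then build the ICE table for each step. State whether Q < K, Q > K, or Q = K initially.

Q₀ = 832 vs Keq = 17.42 ⇒ Q>K, reverse
Step 1:
                   X          E          J
  Initial    0.04607      1.889    0.01207
  Change     0.03228   -0.03228   -0.01076
  Equil      0.07835      1.857   0.001309
  solve Keq expr → x = -0.01076; check Q = 17.42

Q₀ = 832; Q > K (proceeds reverse)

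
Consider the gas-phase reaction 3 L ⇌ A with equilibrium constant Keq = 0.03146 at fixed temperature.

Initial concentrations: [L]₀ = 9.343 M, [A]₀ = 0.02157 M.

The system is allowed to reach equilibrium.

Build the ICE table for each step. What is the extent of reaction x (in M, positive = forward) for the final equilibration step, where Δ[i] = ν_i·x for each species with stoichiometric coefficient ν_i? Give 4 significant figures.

Q₀ = 2.6448e-05 vs Keq = 0.03146 ⇒ Q<K, forward
Step 1:
                    L           A
  Initial       9.343     0.02157
  Change        -5.46        1.82
  Equil         3.883       1.842
  solve Keq expr → x = 1.82; check Q = 0.03146

x = 1.82 M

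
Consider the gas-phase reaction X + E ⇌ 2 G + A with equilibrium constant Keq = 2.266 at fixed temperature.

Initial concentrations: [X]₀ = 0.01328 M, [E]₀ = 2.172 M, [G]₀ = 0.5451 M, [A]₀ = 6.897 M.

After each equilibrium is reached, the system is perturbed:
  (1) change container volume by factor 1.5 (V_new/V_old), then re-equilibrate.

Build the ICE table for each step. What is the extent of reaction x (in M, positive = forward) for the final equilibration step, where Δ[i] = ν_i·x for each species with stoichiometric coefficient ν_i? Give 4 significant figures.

x = 0.01287 M

Q₀ = 71.05 vs Keq = 2.266 ⇒ Q>K, reverse
Step 1:
                    X           E           G           A
  init        0.01328       2.172      0.5451       6.897
  Δ            0.1156      0.1156     -0.2312     -0.1156
  eq           0.1289       2.288      0.3139       6.781
  solve Keq expr → x = -0.1156; check Q = 2.266
Then change container volume by factor 1.5 (V_new/V_old).
Step 2:
                    X           E           G           A
  init        0.08593       1.525      0.2093       4.521
  Δ          -0.01287    -0.01287     0.02573     0.01287
  eq          0.07306       1.512       0.235       4.534
  solve Keq expr → x = 0.01287; check Q = 2.266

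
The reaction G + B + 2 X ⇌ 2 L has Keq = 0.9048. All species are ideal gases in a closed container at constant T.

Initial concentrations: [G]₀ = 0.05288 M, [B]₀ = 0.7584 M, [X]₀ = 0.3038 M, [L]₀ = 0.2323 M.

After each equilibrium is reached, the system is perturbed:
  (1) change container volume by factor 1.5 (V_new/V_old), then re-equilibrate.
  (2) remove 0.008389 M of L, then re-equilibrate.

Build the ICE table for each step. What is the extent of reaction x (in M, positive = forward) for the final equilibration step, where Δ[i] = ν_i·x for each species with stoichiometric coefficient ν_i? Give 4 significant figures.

x = 0.002974 M

Q₀ = 14.58 vs Keq = 0.9048 ⇒ Q>K, reverse
Step 1:
                    G           B           X           L
  Initial     0.05288      0.7584      0.3038      0.2323
  Change      0.05679     0.05679      0.1136     -0.1136
  Equil        0.1097      0.8152      0.4174      0.1187
  solve Keq expr → x = -0.05679; check Q = 0.9048
Then change container volume by factor 1.5 (V_new/V_old).
Step 2:
                    G           B           X           L
  Initial     0.07312      0.5435      0.2783     0.07914
  Change     0.009396    0.009396     0.01879    -0.01879
  Equil       0.08251      0.5529      0.2971     0.06035
  solve Keq expr → x = -0.009396; check Q = 0.9048
Then remove 0.008389 M of L.
Step 3:
                    G           B           X           L
  Initial     0.08251      0.5529      0.2971     0.05196
  Change    -0.002974   -0.002974   -0.005948    0.005948
  Equil       0.07954      0.5499      0.2911     0.05791
  solve Keq expr → x = 0.002974; check Q = 0.9048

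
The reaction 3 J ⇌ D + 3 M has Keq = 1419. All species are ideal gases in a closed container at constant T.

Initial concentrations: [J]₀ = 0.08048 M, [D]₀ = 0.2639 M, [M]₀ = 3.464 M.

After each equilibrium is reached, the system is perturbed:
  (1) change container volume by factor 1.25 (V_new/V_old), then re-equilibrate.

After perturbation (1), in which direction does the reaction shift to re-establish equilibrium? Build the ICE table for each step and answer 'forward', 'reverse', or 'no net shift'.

Direction: forward

Q₀ = 2.1043e+04 vs Keq = 1419 ⇒ Q>K, reverse
Step 1:
                  J         D         M
  I         0.08048    0.2639     3.464
  C          0.1027  -0.03423   -0.1027
  E          0.1832    0.2297     3.361
  solve Keq expr → x = -0.03423; check Q = 1419
Then change container volume by factor 1.25 (V_new/V_old).
Step 2:
                  J         D         M
  I          0.1465    0.1837     2.689
  C       -0.009274  0.003091  0.009274
  E          0.1373    0.1868     2.698
  solve Keq expr → x = 0.003091; check Q = 1419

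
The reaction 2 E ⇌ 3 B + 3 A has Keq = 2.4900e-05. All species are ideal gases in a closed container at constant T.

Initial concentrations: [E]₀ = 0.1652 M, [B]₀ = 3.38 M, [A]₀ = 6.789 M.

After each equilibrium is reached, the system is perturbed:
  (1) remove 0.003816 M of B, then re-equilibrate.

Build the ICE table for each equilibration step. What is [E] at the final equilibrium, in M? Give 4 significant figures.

[E]_eq = 2.406 M

Q₀ = 4.4274e+05 vs Keq = 2.4900e-05 ⇒ Q>K, reverse
Step 1:
                   E          B          A
  Initial     0.1652       3.38      6.789
  Change       2.243     -3.365     -3.365
  Equil        2.408    0.01532      3.424
  solve Keq expr → x = -1.122; check Q = 2.4900e-05
Then remove 0.003816 M of B.
Step 2:
                   E          B          A
  Initial      2.408    0.01151      3.424
  Change   -0.002526   0.003788   0.003788
  Equil        2.406    0.01529      3.428
  solve Keq expr → x = 0.001263; check Q = 2.4900e-05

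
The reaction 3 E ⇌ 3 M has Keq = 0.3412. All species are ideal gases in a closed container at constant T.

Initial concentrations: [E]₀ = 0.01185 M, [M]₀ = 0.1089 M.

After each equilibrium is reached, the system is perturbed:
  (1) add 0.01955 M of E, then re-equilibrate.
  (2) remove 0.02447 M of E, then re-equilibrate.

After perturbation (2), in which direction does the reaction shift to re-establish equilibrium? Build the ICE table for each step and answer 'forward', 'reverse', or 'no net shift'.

Direction: reverse

Q₀ = 776.1 vs Keq = 0.3412 ⇒ Q>K, reverse
Step 1:
                    E           M
  I           0.01185      0.1089
  C           0.05923    -0.05923
  E           0.07108     0.04967
  solve Keq expr → x = -0.01974; check Q = 0.3412
Then add 0.01955 M of E.
Step 2:
                    E           M
  I           0.09063     0.04967
  C         -0.008042    0.008042
  E           0.08259     0.05771
  solve Keq expr → x = 0.002681; check Q = 0.3412
Then remove 0.02447 M of E.
Step 3:
                    E           M
  I           0.05812     0.05771
  C           0.01007    -0.01007
  E           0.06818     0.04765
  solve Keq expr → x = -0.003355; check Q = 0.3412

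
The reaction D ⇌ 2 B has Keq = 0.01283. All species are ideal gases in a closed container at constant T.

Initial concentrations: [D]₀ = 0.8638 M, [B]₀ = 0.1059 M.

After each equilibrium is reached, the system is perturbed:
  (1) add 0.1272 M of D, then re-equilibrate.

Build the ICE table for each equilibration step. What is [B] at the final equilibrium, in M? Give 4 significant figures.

Q₀ = 0.01298 vs Keq = 0.01283 ⇒ Q>K, reverse
Step 1:
                  D         B
  init       0.8638    0.1059
  Δ       3.0389e-04 -6.0777e-04
  eq         0.8641    0.1053
  solve Keq expr → x = -3.0389e-04; check Q = 0.01283
Then add 0.1272 M of D.
Step 2:
                  D         B
  init       0.9913    0.1053
  Δ       -0.003638  0.007277
  eq         0.9877    0.1126
  solve Keq expr → x = 0.003638; check Q = 0.01283

[B]_eq = 0.1126 M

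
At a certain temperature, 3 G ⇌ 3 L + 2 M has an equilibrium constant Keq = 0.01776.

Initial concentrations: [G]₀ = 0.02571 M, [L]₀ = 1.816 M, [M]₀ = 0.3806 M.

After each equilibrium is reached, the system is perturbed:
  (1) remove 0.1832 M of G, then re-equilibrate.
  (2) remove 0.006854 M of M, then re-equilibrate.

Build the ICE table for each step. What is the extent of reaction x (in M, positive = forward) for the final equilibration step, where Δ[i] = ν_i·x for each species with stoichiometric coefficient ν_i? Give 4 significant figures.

Q₀ = 5.1048e+04 vs Keq = 0.01776 ⇒ Q>K, reverse
Step 1:
                  G         L         M
  init      0.02571     1.816    0.3806
  Δ          0.5169   -0.5169   -0.3446
  eq         0.5426     1.299   0.03598
  solve Keq expr → x = -0.1723; check Q = 0.01776
Then remove 0.1832 M of G.
Step 2:
                  G         L         M
  init       0.3594     1.299   0.03598
  Δ         0.02143  -0.02143  -0.01429
  eq         0.3809     1.278   0.02169
  solve Keq expr → x = -0.007144; check Q = 0.01776
Then remove 0.006854 M of M.
Step 3:
                  G         L         M
  init       0.3809     1.278   0.01484
  Δ       -0.008833  0.008833  0.005889
  eq          0.372     1.286   0.02073
  solve Keq expr → x = 0.002944; check Q = 0.01776

x = 0.002944 M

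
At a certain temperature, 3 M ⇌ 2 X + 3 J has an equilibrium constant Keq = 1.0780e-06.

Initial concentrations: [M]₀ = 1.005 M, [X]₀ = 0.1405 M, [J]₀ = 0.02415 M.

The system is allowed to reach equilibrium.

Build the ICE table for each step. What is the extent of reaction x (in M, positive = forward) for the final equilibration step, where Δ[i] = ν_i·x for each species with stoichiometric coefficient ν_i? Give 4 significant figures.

Q₀ = 2.7391e-07 vs Keq = 1.0780e-06 ⇒ Q<K, forward
Step 1:
                   M          X          J
  I            1.005     0.1405    0.02415
  C         -0.01214   0.008092    0.01214
  E           0.9929     0.1486    0.03629
  solve Keq expr → x = 0.004046; check Q = 1.0780e-06

x = 0.004046 M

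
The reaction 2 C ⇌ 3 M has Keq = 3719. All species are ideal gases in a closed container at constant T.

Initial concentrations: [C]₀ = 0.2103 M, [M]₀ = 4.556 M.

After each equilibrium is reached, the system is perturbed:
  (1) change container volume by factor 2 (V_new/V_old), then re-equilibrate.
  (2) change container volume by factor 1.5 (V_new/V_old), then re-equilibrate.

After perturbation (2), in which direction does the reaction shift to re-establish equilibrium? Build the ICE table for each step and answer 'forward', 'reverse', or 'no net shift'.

Direction: forward

Q₀ = 2138 vs Keq = 3719 ⇒ Q<K, forward
Step 1:
                    C           M
  init         0.2103       4.556
  Δ          -0.04711     0.07067
  eq           0.1632       4.627
  solve Keq expr → x = 0.02356; check Q = 3719
Then change container volume by factor 2 (V_new/V_old).
Step 2:
                    C           M
  init        0.08159       2.313
  Δ          -0.02262     0.03394
  eq          0.05897       2.347
  solve Keq expr → x = 0.01131; check Q = 3719
Then change container volume by factor 1.5 (V_new/V_old).
Step 3:
                    C           M
  init        0.03931       1.565
  Δ         -0.006895     0.01034
  eq          0.03242       1.575
  solve Keq expr → x = 0.003448; check Q = 3719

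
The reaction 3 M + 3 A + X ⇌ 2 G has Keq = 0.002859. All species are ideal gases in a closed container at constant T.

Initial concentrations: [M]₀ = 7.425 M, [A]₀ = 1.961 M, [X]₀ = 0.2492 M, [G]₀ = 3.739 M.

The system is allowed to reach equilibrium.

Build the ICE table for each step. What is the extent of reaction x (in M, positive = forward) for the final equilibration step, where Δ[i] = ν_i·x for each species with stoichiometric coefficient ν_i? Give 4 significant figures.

Q₀ = 0.01817 vs Keq = 0.002859 ⇒ Q>K, reverse
Step 1:
                    M           A           X           G
  I             7.425       1.961      0.2492       3.739
  C               0.6         0.6         0.2        -0.4
  E             8.025       2.561      0.4492       3.339
  solve Keq expr → x = -0.2; check Q = 0.002859

x = -0.2 M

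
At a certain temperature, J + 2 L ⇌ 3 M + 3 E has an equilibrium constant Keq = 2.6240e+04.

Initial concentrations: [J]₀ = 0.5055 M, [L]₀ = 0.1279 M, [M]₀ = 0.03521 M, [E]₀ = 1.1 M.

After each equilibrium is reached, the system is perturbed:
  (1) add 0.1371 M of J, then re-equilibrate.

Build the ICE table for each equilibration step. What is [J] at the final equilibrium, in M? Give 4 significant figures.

Q₀ = 0.007026 vs Keq = 2.6240e+04 ⇒ Q<K, forward
Step 1:
                  J         L         M         E
  Initial    0.5055    0.1279   0.03521       1.1
  Change   -0.06323   -0.1265    0.1897    0.1897
  Equil      0.4423   0.00145    0.2249      1.29
  solve Keq expr → x = 0.06323; check Q = 2.6240e+04
Then add 0.1371 M of J.
Step 2:
                  J         L         M         E
  Initial    0.5794   0.00145    0.2249      1.29
  Change  -9.0162e-05 -1.8032e-04 2.7049e-04 2.7049e-04
  Equil      0.5793   0.00127    0.2252      1.29
  solve Keq expr → x = 9.0162e-05; check Q = 2.6240e+04

[J]_eq = 0.5793 M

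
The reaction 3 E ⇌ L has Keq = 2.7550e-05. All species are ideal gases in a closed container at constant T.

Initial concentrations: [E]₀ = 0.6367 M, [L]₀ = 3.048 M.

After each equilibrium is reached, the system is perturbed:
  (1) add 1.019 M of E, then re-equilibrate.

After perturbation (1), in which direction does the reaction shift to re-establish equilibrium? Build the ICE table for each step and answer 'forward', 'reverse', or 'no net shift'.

Q₀ = 11.81 vs Keq = 2.7550e-05 ⇒ Q>K, reverse
Step 1:
                    E           L
  init         0.6367       3.048
  Δ             9.068      -3.023
  eq            9.705     0.02518
  solve Keq expr → x = -3.023; check Q = 2.7550e-05
Then add 1.019 M of E.
Step 2:
                    E           L
  init          10.72     0.02518
  Δ          -0.02565    0.008551
  eq             10.7     0.03374
  solve Keq expr → x = 0.008551; check Q = 2.7550e-05

Direction: forward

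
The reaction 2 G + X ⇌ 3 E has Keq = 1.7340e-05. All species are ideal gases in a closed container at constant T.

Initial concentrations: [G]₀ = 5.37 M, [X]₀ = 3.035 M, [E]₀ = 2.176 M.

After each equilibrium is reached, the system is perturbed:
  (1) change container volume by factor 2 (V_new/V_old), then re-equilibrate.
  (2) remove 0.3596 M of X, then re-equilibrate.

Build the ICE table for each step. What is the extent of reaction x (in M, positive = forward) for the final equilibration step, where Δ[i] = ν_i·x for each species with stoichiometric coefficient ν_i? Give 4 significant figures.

Q₀ = 0.1177 vs Keq = 1.7340e-05 ⇒ Q>K, reverse
Step 1:
                   G          X          E
  init          5.37      3.035      2.176
  Δ            1.355     0.6777     -2.033
  eq           6.725      3.713     0.1428
  solve Keq expr → x = -0.6777; check Q = 1.7340e-05
Then change container volume by factor 2 (V_new/V_old).
Step 2:
                   G          X          E
  init         3.363      1.856     0.0714
  Δ                0          0          0
  eq           3.363      1.856     0.0714
  solve Keq expr → x = 0; check Q = 1.7340e-05
Then remove 0.3596 M of X.
Step 3:
                   G          X          E
  init         3.363      1.497     0.0714
  Δ         0.003252   0.001626  -0.004878
  eq           3.366      1.498    0.06652
  solve Keq expr → x = -0.001626; check Q = 1.7340e-05

x = -0.001626 M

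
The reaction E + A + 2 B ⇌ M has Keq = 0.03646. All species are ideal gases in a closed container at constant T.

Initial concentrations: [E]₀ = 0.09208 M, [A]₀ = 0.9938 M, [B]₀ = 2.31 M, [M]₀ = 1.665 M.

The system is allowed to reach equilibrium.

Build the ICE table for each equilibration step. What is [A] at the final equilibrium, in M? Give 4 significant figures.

Q₀ = 3.41 vs Keq = 0.03646 ⇒ Q>K, reverse
Step 1:
                    E           A           B           M
  init        0.09208      0.9938        2.31       1.665
  Δ             0.792       0.792       1.584      -0.792
  eq           0.8841       1.786       3.894       0.873
  solve Keq expr → x = -0.792; check Q = 0.03646

[A]_eq = 1.786 M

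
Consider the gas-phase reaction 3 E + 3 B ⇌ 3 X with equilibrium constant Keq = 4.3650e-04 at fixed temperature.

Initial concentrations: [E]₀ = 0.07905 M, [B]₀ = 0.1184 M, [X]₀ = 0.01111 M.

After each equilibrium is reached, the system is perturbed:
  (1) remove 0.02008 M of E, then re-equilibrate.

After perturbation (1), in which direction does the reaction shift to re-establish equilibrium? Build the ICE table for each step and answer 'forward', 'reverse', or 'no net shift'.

Direction: reverse

Q₀ = 1.673 vs Keq = 4.3650e-04 ⇒ Q>K, reverse
Step 1:
                  E         B         X
  init      0.07905    0.1184   0.01111
  Δ         0.01024   0.01024  -0.01024
  eq        0.08929    0.1286 8.7129e-04
  solve Keq expr → x = -0.003413; check Q = 4.3650e-04
Then remove 0.02008 M of E.
Step 2:
                  E         B         X
  init      0.06921    0.1286 8.7129e-04
  Δ       1.9304e-04 1.9304e-04 -1.9304e-04
  eq         0.0694    0.1288 6.7825e-04
  solve Keq expr → x = -6.4348e-05; check Q = 4.3650e-04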